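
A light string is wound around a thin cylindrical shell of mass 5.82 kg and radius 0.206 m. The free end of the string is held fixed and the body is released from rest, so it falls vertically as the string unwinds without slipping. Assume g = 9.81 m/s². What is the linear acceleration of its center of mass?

a ≈ 4.91 m/s²

Translation: Mg − T = Ma. Rotation about the center: TR = Iα with I = MR².
With a = αR: T = (I/R²)a = M a, so Mg = (1 + 1.000)Ma.
a = g/(1 + 1.000) = 9.81/2.000 = 4.905 m/s².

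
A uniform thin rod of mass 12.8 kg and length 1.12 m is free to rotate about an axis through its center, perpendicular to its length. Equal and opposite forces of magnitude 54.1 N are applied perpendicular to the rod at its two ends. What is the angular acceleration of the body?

α ≈ 45.3 rad/s²

I = (1/12)ML² = (1/12)(12.8)(1.12)² = 1.338 kg·m².
The couple gives τ = F·(L/2) + F·(L/2) = F L = (54.1)(1.12) = 60.59 N·m.
Newton's second law for rotation, τ = Iα, gives α = τ/I = 60.59/1.338 = 45.28 rad/s².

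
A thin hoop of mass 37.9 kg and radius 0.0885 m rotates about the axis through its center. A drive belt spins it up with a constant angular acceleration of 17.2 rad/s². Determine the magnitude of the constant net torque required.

τ ≈ 5.11 N·m

I = MR² = (37.9)(0.0885)² = 0.2968 kg·m².
τ = Iα = (0.2968)(17.20) = 5.106 N·m.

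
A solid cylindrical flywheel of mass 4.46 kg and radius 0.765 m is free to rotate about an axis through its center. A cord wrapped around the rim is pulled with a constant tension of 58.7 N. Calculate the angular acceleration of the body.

α ≈ 34.4 rad/s²

I = ½MR² = (1/2)(4.46)(0.765)² = 1.305 kg·m².
τ = F R = (58.7)(0.765) = 44.91 N·m.
From τ = Iα: α = 44.91/1.305 = 34.41 rad/s².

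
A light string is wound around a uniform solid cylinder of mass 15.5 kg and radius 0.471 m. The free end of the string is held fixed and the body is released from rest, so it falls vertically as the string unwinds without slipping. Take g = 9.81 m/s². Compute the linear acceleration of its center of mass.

Translation: Mg − T = Ma. Rotation about the center: TR = Iα with I = ½MR².
With a = αR: T = (I/R²)a = (1/2)M a, so Mg = (1 + 0.5000)Ma.
a = g/(1 + 0.5000) = 9.81/1.500 = 6.540 m/s².

a ≈ 6.54 m/s²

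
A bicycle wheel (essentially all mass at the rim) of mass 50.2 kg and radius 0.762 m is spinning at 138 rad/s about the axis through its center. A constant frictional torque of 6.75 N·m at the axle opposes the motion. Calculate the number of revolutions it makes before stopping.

≈ 6540 revolutions

I = MR² = (50.2)(0.762)² = 29.15 kg·m².
The net torque has magnitude 6.75 N·m, opposing ω.
|α| = τ/I = 6.750/29.15 = 0.2316 rad/s² (deceleration).
ω² = ω₀² − 2|α|θ with ω = 0 ⇒ θ = ω₀²/(2|α|) = 41120 rad = 6544 rev.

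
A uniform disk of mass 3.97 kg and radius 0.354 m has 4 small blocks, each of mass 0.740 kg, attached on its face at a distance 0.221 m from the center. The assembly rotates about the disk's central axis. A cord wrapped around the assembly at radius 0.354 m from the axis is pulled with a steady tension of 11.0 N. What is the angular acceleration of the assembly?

I_disk = ½MR² = ½(3.97)(0.354)² = 0.2488 kg·m².
I_blocks = 4·m·r² = 4(0.740)(0.221)² = 0.1446 kg·m².
Total I = 0.3933 kg·m².
τ = F r = (11.0)(0.354) = 3.894 N·m.
α = τ/I = 3.894/0.3933 = 9.900 rad/s².

α ≈ 9.90 rad/s²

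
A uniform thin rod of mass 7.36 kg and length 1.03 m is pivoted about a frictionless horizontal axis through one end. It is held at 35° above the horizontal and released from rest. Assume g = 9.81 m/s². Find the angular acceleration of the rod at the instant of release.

α ≈ 11.7 rad/s²

About the pivot, I = (1/3)ML² = (1/3)(7.36)(1.03)² = 2.603 kg·m².
The weight acts at the center, a distance L/2 = 0.5150 m from the pivot; τ = Mg(L/2) cos 35° = 30.46 N·m.
α = τ/I = 30.46/2.603 = 11.70 rad/s².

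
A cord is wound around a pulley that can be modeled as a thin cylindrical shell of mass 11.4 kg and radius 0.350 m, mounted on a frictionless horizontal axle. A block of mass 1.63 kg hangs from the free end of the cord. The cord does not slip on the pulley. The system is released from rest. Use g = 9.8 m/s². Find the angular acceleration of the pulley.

α ≈ 3.50 rad/s²

I = MR² = (11.4)(0.350)² = 1.396 kg·m².
Block: mg − T = ma. Pulley: TR = Iα. No-slip: a = αR, so T = (I/R²)a = 11.40·a.
Then mg = (m + 11.40)a, so a = (1.63)(9.8)/(1.63 + 11.40) = 1.226 m/s².
α = a/R = 1.226/0.350 = 3.503 rad/s².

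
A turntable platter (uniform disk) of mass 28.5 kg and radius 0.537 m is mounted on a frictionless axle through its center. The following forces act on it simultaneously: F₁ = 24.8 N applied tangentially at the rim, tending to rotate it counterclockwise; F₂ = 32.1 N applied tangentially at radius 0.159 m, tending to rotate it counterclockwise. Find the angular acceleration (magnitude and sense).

I = ½MR² = (1/2)(28.5)(0.537)² = 4.109 kg·m².
Taking counterclockwise as positive: τ₁ = +(24.8)(0.537) = +13.32 N·m; τ₂ = +(32.1)(0.159) = +5.104 N·m.
Net torque τ = 18.42 N·m.
α = τ/I = 18.42/4.109 = 4.483 rad/s².

α ≈ 4.48 rad/s², counterclockwise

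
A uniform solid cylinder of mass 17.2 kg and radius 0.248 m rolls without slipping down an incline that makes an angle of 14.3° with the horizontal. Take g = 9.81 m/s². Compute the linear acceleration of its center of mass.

Translation along the incline: Mg sinθ − f = Ma.
Rotation about the center: fR = Iα with I = ½MR². No-slip gives a = αR, so f = (I/R²)a = (1/2)M a.
Substituting: Mg sinθ = (1 + 0.5000)Ma, so a = g sinθ/(1 + 0.5000) = (9.81) sin 14.3° / 1.500 = 1.615 m/s².

a ≈ 1.62 m/s²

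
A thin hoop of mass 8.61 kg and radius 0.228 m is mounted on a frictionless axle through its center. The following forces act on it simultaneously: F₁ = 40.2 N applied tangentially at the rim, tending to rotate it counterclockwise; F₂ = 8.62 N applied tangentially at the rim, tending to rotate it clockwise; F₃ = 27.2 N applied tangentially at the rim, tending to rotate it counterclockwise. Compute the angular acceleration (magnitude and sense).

α ≈ 29.9 rad/s², counterclockwise

I = MR² = (8.61)(0.228)² = 0.4476 kg·m².
Taking counterclockwise as positive: τ₁ = +(40.2)(0.228) = +9.166 N·m; τ₂ = −(8.62)(0.228) = −1.965 N·m; τ₃ = +(27.2)(0.228) = +6.202 N·m.
Net torque τ = 13.40 N·m.
α = τ/I = 13.40/0.4476 = 29.94 rad/s².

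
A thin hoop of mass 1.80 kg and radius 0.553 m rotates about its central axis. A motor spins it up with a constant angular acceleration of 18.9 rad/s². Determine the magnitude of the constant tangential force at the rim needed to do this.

F ≈ 18.8 N

I = MR² = (1.80)(0.553)² = 0.5505 kg·m².
The required torque is τ = Iα = (0.5505)(18.90) = 10.40 N·m.
A tangential force at the rim gives τ = FR, so F = τ/R = 10.40/0.553 = 18.81 N.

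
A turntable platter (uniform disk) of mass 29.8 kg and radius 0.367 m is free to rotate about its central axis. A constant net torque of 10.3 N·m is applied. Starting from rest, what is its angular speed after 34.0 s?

I = ½MR² = (1/2)(29.8)(0.367)² = 2.007 kg·m².
α = τ/I = 10.3/2.007 = 5.132 rad/s².
ω = ω₀ + αt = 0 + (5.132)(34.0) = 174.5 rad/s.

ω ≈ 175 rad/s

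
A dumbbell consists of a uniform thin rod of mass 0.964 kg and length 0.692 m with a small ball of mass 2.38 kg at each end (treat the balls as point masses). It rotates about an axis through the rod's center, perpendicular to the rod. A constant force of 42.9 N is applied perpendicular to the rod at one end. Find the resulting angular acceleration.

I_rod = (1/12)ML² = (1/12)(0.964)(0.692)² = 0.03847 kg·m².
I_balls = 2·m·(L/2)² = 2(2.38)(0.3460)² = 0.5698 kg·m².
Total I = 0.6083 kg·m².
τ = F·(L/2) = (42.9)(0.346) = 14.84 N·m.
α = τ/I = 14.84/0.6083 = 24.40 rad/s².

α ≈ 24.4 rad/s²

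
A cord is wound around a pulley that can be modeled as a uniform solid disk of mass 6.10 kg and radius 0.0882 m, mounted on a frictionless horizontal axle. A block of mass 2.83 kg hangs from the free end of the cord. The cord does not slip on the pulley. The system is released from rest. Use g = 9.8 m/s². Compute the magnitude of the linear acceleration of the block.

a ≈ 4.72 m/s²

I = ½MR² = (1/2)(6.10)(0.0882)² = 0.02373 kg·m².
Block: mg − T = ma. Pulley: TR = Iα. No-slip: a = αR, so T = (I/R²)a = 3.050·a.
Then mg = (m + 3.050)a, so a = (2.83)(9.8)/(2.83 + 3.050) = 4.717 m/s².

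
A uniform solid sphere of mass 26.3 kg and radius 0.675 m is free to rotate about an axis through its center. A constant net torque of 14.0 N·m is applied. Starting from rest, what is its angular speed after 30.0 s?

ω ≈ 87.6 rad/s

I = (2/5)MR² = (2/5)(26.3)(0.675)² = 4.793 kg·m².
α = τ/I = 14.0/4.793 = 2.921 rad/s².
ω = ω₀ + αt = 0 + (2.921)(30.0) = 87.62 rad/s.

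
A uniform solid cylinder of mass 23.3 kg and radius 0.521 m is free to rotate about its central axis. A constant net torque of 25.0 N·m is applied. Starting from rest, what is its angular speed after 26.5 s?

ω ≈ 210 rad/s

I = ½MR² = (1/2)(23.3)(0.521)² = 3.162 kg·m².
α = τ/I = 25.0/3.162 = 7.906 rad/s².
ω = ω₀ + αt = 0 + (7.906)(26.5) = 209.5 rad/s.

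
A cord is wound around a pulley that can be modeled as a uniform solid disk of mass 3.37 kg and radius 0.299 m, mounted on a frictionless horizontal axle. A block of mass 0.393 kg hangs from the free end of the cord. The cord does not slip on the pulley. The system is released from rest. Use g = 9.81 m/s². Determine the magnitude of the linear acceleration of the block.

I = ½MR² = (1/2)(3.37)(0.299)² = 0.1506 kg·m².
Block: mg − T = ma. Pulley: TR = Iα. No-slip: a = αR, so T = (I/R²)a = 1.685·a.
Then mg = (m + 1.685)a, so a = (0.393)(9.81)/(0.393 + 1.685) = 1.855 m/s².

a ≈ 1.86 m/s²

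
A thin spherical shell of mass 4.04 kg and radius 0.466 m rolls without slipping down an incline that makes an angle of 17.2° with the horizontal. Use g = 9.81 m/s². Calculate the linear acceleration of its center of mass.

Translation along the incline: Mg sinθ − f = Ma.
Rotation about the center: fR = Iα with I = (2/3)MR². No-slip gives a = αR, so f = (I/R²)a = (2/3)M a.
Substituting: Mg sinθ = (1 + 0.6667)Ma, so a = g sinθ/(1 + 0.6667) = (9.81) sin 17.2° / 1.667 = 1.741 m/s².

a ≈ 1.74 m/s²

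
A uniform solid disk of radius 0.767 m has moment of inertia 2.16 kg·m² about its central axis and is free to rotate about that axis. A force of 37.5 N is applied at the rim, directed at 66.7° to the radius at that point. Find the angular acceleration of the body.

Only the tangential component produces torque: τ = F R sinθ = (37.5)(0.767) sin 66.7° = 26.42 N·m.
Newton's second law for rotation, τ = Iα, gives α = τ/I = 26.42/2.160 = 12.23 rad/s².

α ≈ 12.2 rad/s²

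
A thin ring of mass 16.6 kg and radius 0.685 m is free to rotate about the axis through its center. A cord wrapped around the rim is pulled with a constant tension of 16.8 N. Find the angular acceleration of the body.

I = MR² = (16.6)(0.685)² = 7.789 kg·m².
τ = F R = (16.8)(0.685) = 11.51 N·m.
From τ = Iα: α = 11.51/7.789 = 1.477 rad/s².

α ≈ 1.48 rad/s²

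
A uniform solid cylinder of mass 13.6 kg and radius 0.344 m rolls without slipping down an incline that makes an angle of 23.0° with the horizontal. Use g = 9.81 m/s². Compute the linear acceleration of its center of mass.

Translation along the incline: Mg sinθ − f = Ma.
Rotation about the center: fR = Iα with I = ½MR². No-slip gives a = αR, so f = (I/R²)a = (1/2)M a.
Substituting: Mg sinθ = (1 + 0.5000)Ma, so a = g sinθ/(1 + 0.5000) = (9.81) sin 23.0° / 1.500 = 2.555 m/s².

a ≈ 2.56 m/s²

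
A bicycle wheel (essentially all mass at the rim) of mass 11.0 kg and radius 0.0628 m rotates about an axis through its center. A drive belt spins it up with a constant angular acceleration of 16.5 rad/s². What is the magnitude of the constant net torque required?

I = MR² = (11.0)(0.0628)² = 0.04338 kg·m².
τ = Iα = (0.04338)(16.50) = 0.7158 N·m.

τ ≈ 0.716 N·m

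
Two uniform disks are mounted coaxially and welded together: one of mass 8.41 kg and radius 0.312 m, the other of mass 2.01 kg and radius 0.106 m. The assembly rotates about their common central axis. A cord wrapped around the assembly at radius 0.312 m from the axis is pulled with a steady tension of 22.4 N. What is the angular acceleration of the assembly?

α ≈ 16.6 rad/s²

I = ½M₁R₁² + ½M₂R₂² = ½(8.41)(0.312)² + ½(2.01)(0.106)² = 0.4206 kg·m².
τ = F r = (22.4)(0.312) = 6.989 N·m.
α = τ/I = 6.989/0.4206 = 16.62 rad/s².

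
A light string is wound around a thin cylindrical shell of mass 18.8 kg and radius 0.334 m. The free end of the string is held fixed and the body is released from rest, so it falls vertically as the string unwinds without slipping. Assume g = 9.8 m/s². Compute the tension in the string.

Translation: Mg − T = Ma. Rotation about the center: TR = Iα with I = MR².
With a = αR: T = (I/R²)a = M a, so Mg = (1 + 1.000)Ma.
a = g/(1 + 1.000) = 9.8/2.000 = 4.900 m/s².
T = 1.000·M·a = (1.000)(18.8)(4.900) = 92.12 N.

T ≈ 92.1 N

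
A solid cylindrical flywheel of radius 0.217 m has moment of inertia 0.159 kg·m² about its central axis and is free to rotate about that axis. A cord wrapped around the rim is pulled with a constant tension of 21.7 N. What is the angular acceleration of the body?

α ≈ 29.6 rad/s²

τ = F R = (21.7)(0.217) = 4.709 N·m.
Newton's second law for rotation, τ = Iα, gives α = τ/I = 4.709/0.1590 = 29.62 rad/s².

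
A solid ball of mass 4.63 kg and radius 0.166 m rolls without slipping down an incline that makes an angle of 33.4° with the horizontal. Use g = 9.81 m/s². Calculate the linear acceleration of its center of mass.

Translation along the incline: Mg sinθ − f = Ma.
Rotation about the center: fR = Iα with I = (2/5)MR². No-slip gives a = αR, so f = (I/R²)a = (2/5)M a.
Substituting: Mg sinθ = (1 + 0.4000)Ma, so a = g sinθ/(1 + 0.4000) = (9.81) sin 33.4° / 1.400 = 3.857 m/s².

a ≈ 3.86 m/s²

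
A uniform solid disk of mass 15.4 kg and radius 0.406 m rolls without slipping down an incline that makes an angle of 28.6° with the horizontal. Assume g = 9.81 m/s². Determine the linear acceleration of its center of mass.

a ≈ 3.13 m/s²

Translation along the incline: Mg sinθ − f = Ma.
Rotation about the center: fR = Iα with I = ½MR². No-slip gives a = αR, so f = (I/R²)a = (1/2)M a.
Substituting: Mg sinθ = (1 + 0.5000)Ma, so a = g sinθ/(1 + 0.5000) = (9.81) sin 28.6° / 1.500 = 3.131 m/s².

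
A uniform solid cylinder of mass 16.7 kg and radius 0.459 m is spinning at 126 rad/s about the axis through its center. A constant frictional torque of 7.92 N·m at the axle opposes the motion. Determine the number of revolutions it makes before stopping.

≈ 281 revolutions

I = ½MR² = (1/2)(16.7)(0.459)² = 1.759 kg·m².
The net torque has magnitude 7.92 N·m, opposing ω.
|α| = τ/I = 7.920/1.759 = 4.502 rad/s² (deceleration).
ω² = ω₀² − 2|α|θ with ω = 0 ⇒ θ = ω₀²/(2|α|) = 1763 rad = 280.6 rev.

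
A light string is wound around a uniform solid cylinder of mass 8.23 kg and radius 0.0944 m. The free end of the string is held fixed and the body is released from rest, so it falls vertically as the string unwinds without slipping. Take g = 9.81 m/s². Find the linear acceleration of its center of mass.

a ≈ 6.54 m/s²

Translation: Mg − T = Ma. Rotation about the center: TR = Iα with I = ½MR².
With a = αR: T = (I/R²)a = (1/2)M a, so Mg = (1 + 0.5000)Ma.
a = g/(1 + 0.5000) = 9.81/1.500 = 6.540 m/s².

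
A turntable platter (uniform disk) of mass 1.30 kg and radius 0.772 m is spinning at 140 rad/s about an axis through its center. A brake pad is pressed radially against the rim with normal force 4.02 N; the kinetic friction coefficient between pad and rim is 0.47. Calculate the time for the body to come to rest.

I = ½MR² = (1/2)(1.30)(0.772)² = 0.3874 kg·m².
Friction force f = μN = (0.47)(4.02) = 1.889 N at the rim; torque magnitude τ = fR = 1.459 N·m, opposing ω.
|α| = τ/I = 1.459/0.3874 = 3.765 rad/s² (deceleration).
0 = ω₀ − |α|t ⇒ t = ω₀/|α| = 140/3.765 = 37.18 s.

t ≈ 37.2 s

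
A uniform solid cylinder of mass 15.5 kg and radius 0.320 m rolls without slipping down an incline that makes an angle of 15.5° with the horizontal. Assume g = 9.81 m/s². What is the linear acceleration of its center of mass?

a ≈ 1.75 m/s²

Translation along the incline: Mg sinθ − f = Ma.
Rotation about the center: fR = Iα with I = ½MR². No-slip gives a = αR, so f = (I/R²)a = (1/2)M a.
Substituting: Mg sinθ = (1 + 0.5000)Ma, so a = g sinθ/(1 + 0.5000) = (9.81) sin 15.5° / 1.500 = 1.748 m/s².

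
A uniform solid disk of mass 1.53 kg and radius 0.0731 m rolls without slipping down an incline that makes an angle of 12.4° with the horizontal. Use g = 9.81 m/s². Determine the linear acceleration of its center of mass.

Translation along the incline: Mg sinθ − f = Ma.
Rotation about the center: fR = Iα with I = ½MR². No-slip gives a = αR, so f = (I/R²)a = (1/2)M a.
Substituting: Mg sinθ = (1 + 0.5000)Ma, so a = g sinθ/(1 + 0.5000) = (9.81) sin 12.4° / 1.500 = 1.404 m/s².

a ≈ 1.40 m/s²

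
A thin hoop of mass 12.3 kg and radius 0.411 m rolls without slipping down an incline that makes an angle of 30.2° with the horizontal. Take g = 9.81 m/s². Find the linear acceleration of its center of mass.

Translation along the incline: Mg sinθ − f = Ma.
Rotation about the center: fR = Iα with I = MR². No-slip gives a = αR, so f = (I/R²)a = M a.
Substituting: Mg sinθ = (1 + 1.000)Ma, so a = g sinθ/(1 + 1.000) = (9.81) sin 30.2° / 2.000 = 2.467 m/s².

a ≈ 2.47 m/s²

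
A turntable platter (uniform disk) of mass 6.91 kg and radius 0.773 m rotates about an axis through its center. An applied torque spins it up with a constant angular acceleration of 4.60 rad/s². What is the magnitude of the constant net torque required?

τ ≈ 9.50 N·m

I = ½MR² = (1/2)(6.91)(0.773)² = 2.064 kg·m².
τ = Iα = (2.064)(4.600) = 9.497 N·m.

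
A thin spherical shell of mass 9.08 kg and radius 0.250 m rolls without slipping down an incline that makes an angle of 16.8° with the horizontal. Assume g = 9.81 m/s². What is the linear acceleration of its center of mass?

a ≈ 1.70 m/s²

Translation along the incline: Mg sinθ − f = Ma.
Rotation about the center: fR = Iα with I = (2/3)MR². No-slip gives a = αR, so f = (I/R²)a = (2/3)M a.
Substituting: Mg sinθ = (1 + 0.6667)Ma, so a = g sinθ/(1 + 0.6667) = (9.81) sin 16.8° / 1.667 = 1.701 m/s².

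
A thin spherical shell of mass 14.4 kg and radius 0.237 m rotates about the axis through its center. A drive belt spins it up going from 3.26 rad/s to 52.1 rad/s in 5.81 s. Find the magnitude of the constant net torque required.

τ ≈ 4.53 N·m

I = (2/3)MR² = (2/3)(14.4)(0.237)² = 0.5392 kg·m².
α = Δω/Δt = (52.1 − 3.26)/5.81 = 8.406 rad/s².
τ = Iα = (0.5392)(8.406) = 4.533 N·m.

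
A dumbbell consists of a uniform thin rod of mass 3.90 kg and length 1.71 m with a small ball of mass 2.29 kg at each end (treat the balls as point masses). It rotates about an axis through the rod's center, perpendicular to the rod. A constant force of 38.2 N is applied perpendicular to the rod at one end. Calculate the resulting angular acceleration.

α ≈ 7.60 rad/s²

I_rod = (1/12)ML² = (1/12)(3.90)(1.71)² = 0.9503 kg·m².
I_balls = 2·m·(L/2)² = 2(2.29)(0.8550)² = 3.348 kg·m².
Total I = 4.298 kg·m².
τ = F·(L/2) = (38.2)(0.855) = 32.66 N·m.
α = τ/I = 32.66/4.298 = 7.598 rad/s².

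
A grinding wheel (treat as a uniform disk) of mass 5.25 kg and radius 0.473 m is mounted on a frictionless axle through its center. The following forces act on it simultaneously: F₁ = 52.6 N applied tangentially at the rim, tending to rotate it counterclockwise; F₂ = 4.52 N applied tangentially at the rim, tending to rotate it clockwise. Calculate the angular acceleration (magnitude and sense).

α ≈ 38.7 rad/s², counterclockwise

I = ½MR² = (1/2)(5.25)(0.473)² = 0.5873 kg·m².
Taking counterclockwise as positive: τ₁ = +(52.6)(0.473) = +24.88 N·m; τ₂ = −(4.52)(0.473) = −2.138 N·m.
Net torque τ = 22.74 N·m.
α = τ/I = 22.74/0.5873 = 38.72 rad/s².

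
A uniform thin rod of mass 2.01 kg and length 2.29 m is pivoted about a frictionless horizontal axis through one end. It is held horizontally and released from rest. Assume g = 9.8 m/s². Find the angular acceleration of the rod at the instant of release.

About the pivot, I = (1/3)ML² = (1/3)(2.01)(2.29)² = 3.514 kg·m².
The weight acts at the center, a distance L/2 = 1.145 m from the pivot; τ = Mg(L/2) = 22.55 N·m.
α = τ/I = 22.55/3.514 = 6.419 rad/s².

α ≈ 6.42 rad/s²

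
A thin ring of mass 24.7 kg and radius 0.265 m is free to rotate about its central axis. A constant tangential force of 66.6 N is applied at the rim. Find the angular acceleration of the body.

I = MR² = (24.7)(0.265)² = 1.735 kg·m².
τ = F R = (66.6)(0.265) = 17.65 N·m.
Newton's second law for rotation, τ = Iα, gives α = τ/I = 17.65/1.735 = 10.17 rad/s².

α ≈ 10.2 rad/s²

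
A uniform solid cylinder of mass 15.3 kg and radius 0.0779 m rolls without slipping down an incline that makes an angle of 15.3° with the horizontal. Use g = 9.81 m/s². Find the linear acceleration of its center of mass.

Translation along the incline: Mg sinθ − f = Ma.
Rotation about the center: fR = Iα with I = ½MR². No-slip gives a = αR, so f = (I/R²)a = (1/2)M a.
Substituting: Mg sinθ = (1 + 0.5000)Ma, so a = g sinθ/(1 + 0.5000) = (9.81) sin 15.3° / 1.500 = 1.726 m/s².

a ≈ 1.73 m/s²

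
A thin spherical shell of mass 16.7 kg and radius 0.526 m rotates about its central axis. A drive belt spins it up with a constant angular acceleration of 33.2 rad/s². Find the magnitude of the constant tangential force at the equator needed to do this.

I = (2/3)MR² = (2/3)(16.7)(0.526)² = 3.080 kg·m².
The required torque is τ = Iα = (3.080)(33.20) = 102.3 N·m.
A tangential force at the equator gives τ = FR, so F = τ/R = 102.3/0.526 = 194.4 N.

F ≈ 194 N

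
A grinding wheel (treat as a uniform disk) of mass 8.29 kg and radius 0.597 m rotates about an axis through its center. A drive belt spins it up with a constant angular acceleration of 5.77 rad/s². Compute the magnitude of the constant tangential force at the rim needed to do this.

F ≈ 14.3 N

I = ½MR² = (1/2)(8.29)(0.597)² = 1.477 kg·m².
The required torque is τ = Iα = (1.477)(5.770) = 8.524 N·m.
A tangential force at the rim gives τ = FR, so F = τ/R = 8.524/0.597 = 14.28 N.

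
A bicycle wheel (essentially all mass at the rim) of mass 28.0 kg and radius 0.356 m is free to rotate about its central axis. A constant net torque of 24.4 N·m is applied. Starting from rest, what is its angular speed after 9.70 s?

ω ≈ 66.7 rad/s

I = MR² = (28.0)(0.356)² = 3.549 kg·m².
α = τ/I = 24.4/3.549 = 6.876 rad/s².
ω = ω₀ + αt = 0 + (6.876)(9.70) = 66.70 rad/s.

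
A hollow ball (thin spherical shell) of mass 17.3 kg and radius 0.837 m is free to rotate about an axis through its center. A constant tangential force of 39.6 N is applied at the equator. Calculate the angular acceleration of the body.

I = (2/3)MR² = (2/3)(17.3)(0.837)² = 8.080 kg·m².
τ = F R = (39.6)(0.837) = 33.15 N·m.
From τ = Iα: α = 33.15/8.080 = 4.102 rad/s².

α ≈ 4.10 rad/s²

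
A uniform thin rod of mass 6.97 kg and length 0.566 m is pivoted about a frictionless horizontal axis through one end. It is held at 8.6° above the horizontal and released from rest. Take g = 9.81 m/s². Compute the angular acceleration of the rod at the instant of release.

About the pivot, I = (1/3)ML² = (1/3)(6.97)(0.566)² = 0.7443 kg·m².
The weight acts at the center, a distance L/2 = 0.2830 m from the pivot; τ = Mg(L/2) cos 8.6° = 19.13 N·m.
α = τ/I = 19.13/0.7443 = 25.71 rad/s².

α ≈ 25.7 rad/s²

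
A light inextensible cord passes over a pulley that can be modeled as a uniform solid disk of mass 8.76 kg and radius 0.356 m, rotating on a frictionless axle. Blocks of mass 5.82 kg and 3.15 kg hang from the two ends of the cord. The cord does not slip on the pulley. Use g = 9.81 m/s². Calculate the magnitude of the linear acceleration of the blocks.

a ≈ 1.96 m/s²

I = ½MR² = (1/2)(8.76)(0.356)² = 0.5551 kg·m².
Heavier block: m₁g − T₁ = m₁a. Lighter block: T₂ − m₂g = m₂a.
Pulley: (T₁ − T₂)R = Iα = I(a/R), so T₁ − T₂ = (I/R²)a = (1/2)M_p a = 4.380·a.
Adding the three: (m₁ − m₂)g = (m₁ + m₂ + 4.380)a, so a = (5.82 − 3.15)(9.81)/(5.82 + 3.15 + 4.380) = 1.962 m/s².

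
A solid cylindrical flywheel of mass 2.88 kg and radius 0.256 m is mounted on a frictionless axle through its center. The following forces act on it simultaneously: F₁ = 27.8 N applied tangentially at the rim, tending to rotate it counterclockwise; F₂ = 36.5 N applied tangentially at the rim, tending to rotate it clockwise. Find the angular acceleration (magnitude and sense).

α ≈ 23.6 rad/s², clockwise

I = ½MR² = (1/2)(2.88)(0.256)² = 0.09437 kg·m².
Taking counterclockwise as positive: τ₁ = +(27.8)(0.256) = +7.117 N·m; τ₂ = −(36.5)(0.256) = −9.344 N·m.
Net torque τ = -2.227 N·m.
α = τ/I = -2.227/0.09437 = -23.60 rad/s².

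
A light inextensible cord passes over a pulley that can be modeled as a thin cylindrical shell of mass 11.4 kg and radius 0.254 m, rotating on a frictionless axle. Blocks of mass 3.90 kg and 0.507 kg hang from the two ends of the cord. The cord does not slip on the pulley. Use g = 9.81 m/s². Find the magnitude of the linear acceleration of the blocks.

a ≈ 2.11 m/s²

I = MR² = (11.4)(0.254)² = 0.7355 kg·m².
Heavier block: m₁g − T₁ = m₁a. Lighter block: T₂ − m₂g = m₂a.
Pulley: (T₁ − T₂)R = Iα = I(a/R), so T₁ − T₂ = (I/R²)a = 1·M_p a = 11.40·a.
Adding the three: (m₁ − m₂)g = (m₁ + m₂ + 11.40)a, so a = (3.90 − 0.507)(9.81)/(3.90 + 0.507 + 11.40) = 2.106 m/s².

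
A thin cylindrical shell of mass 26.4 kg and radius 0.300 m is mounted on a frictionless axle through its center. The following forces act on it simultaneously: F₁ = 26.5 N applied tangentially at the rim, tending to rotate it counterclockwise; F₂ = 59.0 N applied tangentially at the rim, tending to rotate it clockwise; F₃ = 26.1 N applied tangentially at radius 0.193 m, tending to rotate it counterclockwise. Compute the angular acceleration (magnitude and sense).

α ≈ 1.98 rad/s², clockwise

I = MR² = (26.4)(0.300)² = 2.376 kg·m².
Taking counterclockwise as positive: τ₁ = +(26.5)(0.300) = +7.950 N·m; τ₂ = −(59.0)(0.300) = −17.70 N·m; τ₃ = +(26.1)(0.193) = +5.037 N·m.
Net torque τ = -4.713 N·m.
α = τ/I = -4.713/2.376 = -1.983 rad/s².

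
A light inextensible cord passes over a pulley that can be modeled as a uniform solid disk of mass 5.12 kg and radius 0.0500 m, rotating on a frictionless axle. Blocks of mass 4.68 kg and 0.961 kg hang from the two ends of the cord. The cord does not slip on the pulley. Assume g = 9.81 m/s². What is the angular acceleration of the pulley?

α ≈ 89.0 rad/s²

I = ½MR² = (1/2)(5.12)(0.0500)² = 0.006400 kg·m².
Heavier block: m₁g − T₁ = m₁a. Lighter block: T₂ − m₂g = m₂a.
Pulley: (T₁ − T₂)R = Iα = I(a/R), so T₁ − T₂ = (I/R²)a = (1/2)M_p a = 2.560·a.
Adding the three: (m₁ − m₂)g = (m₁ + m₂ + 2.560)a, so a = (4.68 − 0.961)(9.81)/(4.68 + 0.961 + 2.560) = 4.449 m/s².
α = a/R = 4.449/0.0500 = 88.97 rad/s².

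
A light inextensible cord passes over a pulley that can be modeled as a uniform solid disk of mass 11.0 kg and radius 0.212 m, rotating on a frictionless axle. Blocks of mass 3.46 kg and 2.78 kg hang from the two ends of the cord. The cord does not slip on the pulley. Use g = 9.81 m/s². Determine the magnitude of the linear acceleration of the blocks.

I = ½MR² = (1/2)(11.0)(0.212)² = 0.2472 kg·m².
Heavier block: m₁g − T₁ = m₁a. Lighter block: T₂ − m₂g = m₂a.
Pulley: (T₁ − T₂)R = Iα = I(a/R), so T₁ − T₂ = (I/R²)a = (1/2)M_p a = 5.500·a.
Adding the three: (m₁ − m₂)g = (m₁ + m₂ + 5.500)a, so a = (3.46 − 2.78)(9.81)/(3.46 + 2.78 + 5.500) = 0.5682 m/s².

a ≈ 0.568 m/s²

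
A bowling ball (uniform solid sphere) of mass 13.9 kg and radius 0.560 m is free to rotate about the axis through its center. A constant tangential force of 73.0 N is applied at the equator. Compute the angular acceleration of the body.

I = (2/5)MR² = (2/5)(13.9)(0.560)² = 1.744 kg·m².
τ = F R = (73.0)(0.560) = 40.88 N·m.
From τ = Iα: α = 40.88/1.744 = 23.45 rad/s².

α ≈ 23.4 rad/s²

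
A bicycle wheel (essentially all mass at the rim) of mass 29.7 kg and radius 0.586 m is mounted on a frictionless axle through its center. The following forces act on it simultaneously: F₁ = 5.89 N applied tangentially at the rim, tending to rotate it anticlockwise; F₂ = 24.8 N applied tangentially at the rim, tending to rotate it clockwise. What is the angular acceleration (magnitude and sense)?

I = MR² = (29.7)(0.586)² = 10.20 kg·m².
Taking anticlockwise as positive: τ₁ = +(5.89)(0.586) = +3.452 N·m; τ₂ = −(24.8)(0.586) = −14.53 N·m.
Net torque τ = -11.08 N·m.
α = τ/I = -11.08/10.20 = -1.087 rad/s².

α ≈ 1.09 rad/s², clockwise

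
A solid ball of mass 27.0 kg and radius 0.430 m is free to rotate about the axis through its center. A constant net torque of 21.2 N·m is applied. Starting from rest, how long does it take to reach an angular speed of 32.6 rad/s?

I = (2/5)MR² = (2/5)(27.0)(0.430)² = 1.997 kg·m².
α = τ/I = 21.2/1.997 = 10.62 rad/s².
ω = αt ⇒ t = ω/α = 32.6/10.62 = 3.071 s.

t ≈ 3.07 s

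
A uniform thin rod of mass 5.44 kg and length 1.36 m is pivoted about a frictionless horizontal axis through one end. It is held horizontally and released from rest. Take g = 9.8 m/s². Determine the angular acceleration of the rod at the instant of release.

About the pivot, I = (1/3)ML² = (1/3)(5.44)(1.36)² = 3.354 kg·m².
The weight acts at the center, a distance L/2 = 0.6800 m from the pivot; τ = Mg(L/2) = 36.25 N·m.
α = τ/I = 36.25/3.354 = 10.81 rad/s².
(Equivalently α = (3g/(2L)) = 10.81 rad/s².)

α ≈ 10.8 rad/s²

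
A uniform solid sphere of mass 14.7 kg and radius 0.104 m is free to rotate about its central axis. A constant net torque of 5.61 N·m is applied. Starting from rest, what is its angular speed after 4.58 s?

ω ≈ 404 rad/s

I = (2/5)MR² = (2/5)(14.7)(0.104)² = 0.06360 kg·m².
α = τ/I = 5.61/0.06360 = 88.21 rad/s².
ω = ω₀ + αt = 0 + (88.21)(4.58) = 404.0 rad/s.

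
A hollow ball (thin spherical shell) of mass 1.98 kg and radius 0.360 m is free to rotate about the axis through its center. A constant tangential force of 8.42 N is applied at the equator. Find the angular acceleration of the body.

α ≈ 17.7 rad/s²

I = (2/3)MR² = (2/3)(1.98)(0.360)² = 0.1711 kg·m².
τ = F R = (8.42)(0.360) = 3.031 N·m.
From τ = Iα: α = 3.031/0.1711 = 17.72 rad/s².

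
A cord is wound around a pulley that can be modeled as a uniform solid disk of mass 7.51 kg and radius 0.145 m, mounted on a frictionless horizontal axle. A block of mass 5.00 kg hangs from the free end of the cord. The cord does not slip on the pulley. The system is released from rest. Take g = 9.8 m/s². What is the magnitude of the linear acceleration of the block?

a ≈ 5.60 m/s²

I = ½MR² = (1/2)(7.51)(0.145)² = 0.07895 kg·m².
Block: mg − T = ma. Pulley: TR = Iα. No-slip: a = αR, so T = (I/R²)a = 3.755·a.
Then mg = (m + 3.755)a, so a = (5.00)(9.8)/(5.00 + 3.755) = 5.597 m/s².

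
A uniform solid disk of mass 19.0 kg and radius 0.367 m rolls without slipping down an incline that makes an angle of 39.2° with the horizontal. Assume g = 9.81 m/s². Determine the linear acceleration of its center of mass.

a ≈ 4.13 m/s²

Translation along the incline: Mg sinθ − f = Ma.
Rotation about the center: fR = Iα with I = ½MR². No-slip gives a = αR, so f = (I/R²)a = (1/2)M a.
Substituting: Mg sinθ = (1 + 0.5000)Ma, so a = g sinθ/(1 + 0.5000) = (9.81) sin 39.2° / 1.500 = 4.133 m/s².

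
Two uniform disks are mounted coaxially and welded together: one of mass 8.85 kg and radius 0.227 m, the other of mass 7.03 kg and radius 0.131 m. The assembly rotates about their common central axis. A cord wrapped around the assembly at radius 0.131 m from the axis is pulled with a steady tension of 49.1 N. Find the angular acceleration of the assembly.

I = ½M₁R₁² + ½M₂R₂² = ½(8.85)(0.227)² + ½(7.03)(0.131)² = 0.2883 kg·m².
τ = F r = (49.1)(0.131) = 6.432 N·m.
α = τ/I = 6.432/0.2883 = 22.31 rad/s².

α ≈ 22.3 rad/s²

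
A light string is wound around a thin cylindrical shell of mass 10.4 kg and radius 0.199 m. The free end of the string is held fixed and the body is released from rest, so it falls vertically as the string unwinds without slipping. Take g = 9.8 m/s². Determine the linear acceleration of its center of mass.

Translation: Mg − T = Ma. Rotation about the center: TR = Iα with I = MR².
With a = αR: T = (I/R²)a = M a, so Mg = (1 + 1.000)Ma.
a = g/(1 + 1.000) = 9.8/2.000 = 4.900 m/s².

a ≈ 4.90 m/s²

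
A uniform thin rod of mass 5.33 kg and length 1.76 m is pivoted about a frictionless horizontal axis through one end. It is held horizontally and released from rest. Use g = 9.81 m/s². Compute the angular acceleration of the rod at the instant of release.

About the pivot, I = (1/3)ML² = (1/3)(5.33)(1.76)² = 5.503 kg·m².
The weight acts at the center, a distance L/2 = 0.8800 m from the pivot; τ = Mg(L/2) = 46.01 N·m.
α = τ/I = 46.01/5.503 = 8.361 rad/s².

α ≈ 8.36 rad/s²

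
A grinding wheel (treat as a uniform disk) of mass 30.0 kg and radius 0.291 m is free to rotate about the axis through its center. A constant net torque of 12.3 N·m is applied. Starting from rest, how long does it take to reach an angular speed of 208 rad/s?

t ≈ 21.5 s

I = ½MR² = (1/2)(30.0)(0.291)² = 1.270 kg·m².
α = τ/I = 12.3/1.270 = 9.683 rad/s².
ω = αt ⇒ t = ω/α = 208/9.683 = 21.48 s.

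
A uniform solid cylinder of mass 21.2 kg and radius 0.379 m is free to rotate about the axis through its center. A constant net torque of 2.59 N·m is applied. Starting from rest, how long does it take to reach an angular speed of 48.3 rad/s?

t ≈ 28.4 s

I = ½MR² = (1/2)(21.2)(0.379)² = 1.523 kg·m².
α = τ/I = 2.59/1.523 = 1.701 rad/s².
ω = αt ⇒ t = ω/α = 48.3/1.701 = 28.39 s.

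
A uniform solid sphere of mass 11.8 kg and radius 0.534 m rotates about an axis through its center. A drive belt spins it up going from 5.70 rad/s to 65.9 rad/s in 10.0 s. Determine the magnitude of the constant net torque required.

I = (2/5)MR² = (2/5)(11.8)(0.534)² = 1.346 kg·m².
α = Δω/Δt = (65.9 − 5.70)/10.0 = 6.020 rad/s².
τ = Iα = (1.346)(6.020) = 8.103 N·m.

τ ≈ 8.10 N·m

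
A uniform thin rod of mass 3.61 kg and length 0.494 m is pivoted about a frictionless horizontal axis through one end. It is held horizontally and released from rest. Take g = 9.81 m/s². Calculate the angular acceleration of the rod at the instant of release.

α ≈ 29.8 rad/s²

About the pivot, I = (1/3)ML² = (1/3)(3.61)(0.494)² = 0.2937 kg·m².
The weight acts at the center, a distance L/2 = 0.2470 m from the pivot; τ = Mg(L/2) = 8.747 N·m.
α = τ/I = 8.747/0.2937 = 29.79 rad/s².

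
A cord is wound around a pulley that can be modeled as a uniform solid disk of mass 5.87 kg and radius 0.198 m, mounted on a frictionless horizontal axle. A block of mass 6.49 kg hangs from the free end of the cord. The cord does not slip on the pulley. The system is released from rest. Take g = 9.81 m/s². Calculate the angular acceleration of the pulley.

α ≈ 34.1 rad/s²

I = ½MR² = (1/2)(5.87)(0.198)² = 0.1151 kg·m².
Block: mg − T = ma. Pulley: TR = Iα. No-slip: a = αR, so T = (I/R²)a = 2.935·a.
Then mg = (m + 2.935)a, so a = (6.49)(9.81)/(6.49 + 2.935) = 6.755 m/s².
α = a/R = 6.755/0.198 = 34.12 rad/s².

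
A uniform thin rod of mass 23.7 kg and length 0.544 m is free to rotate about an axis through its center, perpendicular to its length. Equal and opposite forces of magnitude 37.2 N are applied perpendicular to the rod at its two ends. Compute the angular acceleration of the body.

I = (1/12)ML² = (1/12)(23.7)(0.544)² = 0.5845 kg·m².
The couple gives τ = F·(L/2) + F·(L/2) = F L = (37.2)(0.544) = 20.24 N·m.
Newton's second law for rotation, τ = Iα, gives α = τ/I = 20.24/0.5845 = 34.62 rad/s².

α ≈ 34.6 rad/s²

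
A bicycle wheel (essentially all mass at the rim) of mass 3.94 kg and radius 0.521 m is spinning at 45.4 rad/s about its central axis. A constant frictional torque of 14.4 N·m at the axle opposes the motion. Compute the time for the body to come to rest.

t ≈ 3.37 s

I = MR² = (3.94)(0.521)² = 1.069 kg·m².
The net torque has magnitude 14.4 N·m, opposing ω.
|α| = τ/I = 14.40/1.069 = 13.46 rad/s² (deceleration).
0 = ω₀ − |α|t ⇒ t = ω₀/|α| = 45.4/13.46 = 3.372 s.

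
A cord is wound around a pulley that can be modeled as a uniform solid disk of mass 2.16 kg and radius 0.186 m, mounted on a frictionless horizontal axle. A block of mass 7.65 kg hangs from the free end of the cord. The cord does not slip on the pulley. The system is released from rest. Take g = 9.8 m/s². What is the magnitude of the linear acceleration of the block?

a ≈ 8.59 m/s²

I = ½MR² = (1/2)(2.16)(0.186)² = 0.03736 kg·m².
Block: mg − T = ma. Pulley: TR = Iα. No-slip: a = αR, so T = (I/R²)a = 1.080·a.
Then mg = (m + 1.080)a, so a = (7.65)(9.8)/(7.65 + 1.080) = 8.588 m/s².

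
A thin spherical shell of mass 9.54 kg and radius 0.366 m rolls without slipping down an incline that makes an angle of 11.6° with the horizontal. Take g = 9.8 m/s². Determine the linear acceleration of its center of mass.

Translation along the incline: Mg sinθ − f = Ma.
Rotation about the center: fR = Iα with I = (2/3)MR². No-slip gives a = αR, so f = (I/R²)a = (2/3)M a.
Substituting: Mg sinθ = (1 + 0.6667)Ma, so a = g sinθ/(1 + 0.6667) = (9.8) sin 11.6° / 1.667 = 1.182 m/s².

a ≈ 1.18 m/s²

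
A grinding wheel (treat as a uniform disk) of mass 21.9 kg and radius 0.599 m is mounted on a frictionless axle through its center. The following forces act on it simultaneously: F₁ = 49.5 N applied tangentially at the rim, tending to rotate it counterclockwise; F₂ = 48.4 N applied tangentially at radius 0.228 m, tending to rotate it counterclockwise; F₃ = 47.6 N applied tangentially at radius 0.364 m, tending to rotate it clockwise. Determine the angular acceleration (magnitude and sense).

I = ½MR² = (1/2)(21.9)(0.599)² = 3.929 kg·m².
Taking counterclockwise as positive: τ₁ = +(49.5)(0.599) = +29.65 N·m; τ₂ = +(48.4)(0.228) = +11.04 N·m; τ₃ = −(47.6)(0.364) = −17.33 N·m.
Net torque τ = 23.36 N·m.
α = τ/I = 23.36/3.929 = 5.946 rad/s².

α ≈ 5.95 rad/s², counterclockwise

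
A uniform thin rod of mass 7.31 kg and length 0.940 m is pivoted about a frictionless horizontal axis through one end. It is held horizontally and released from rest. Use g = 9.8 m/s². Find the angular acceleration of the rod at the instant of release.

About the pivot, I = (1/3)ML² = (1/3)(7.31)(0.940)² = 2.153 kg·m².
The weight acts at the center, a distance L/2 = 0.4700 m from the pivot; τ = Mg(L/2) = 33.67 N·m.
α = τ/I = 33.67/2.153 = 15.64 rad/s².
(Equivalently α = (3g/(2L)) = 15.64 rad/s².)

α ≈ 15.6 rad/s²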